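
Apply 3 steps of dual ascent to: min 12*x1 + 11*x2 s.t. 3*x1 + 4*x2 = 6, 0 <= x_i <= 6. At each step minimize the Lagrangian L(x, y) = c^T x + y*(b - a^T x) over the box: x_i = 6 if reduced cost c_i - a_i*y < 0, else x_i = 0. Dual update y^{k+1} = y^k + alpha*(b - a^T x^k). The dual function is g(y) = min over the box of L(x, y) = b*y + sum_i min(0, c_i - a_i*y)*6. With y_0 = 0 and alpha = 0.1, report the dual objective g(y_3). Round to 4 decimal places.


Dual ascent for LP: min 12*x1 + 11*x2, 3*x1 + 4*x2 = 6, 0 <= x_i <= 6
Step 1: y^k = 0.0, reduced costs: (12.0, 11.0)
  x^k = (0.0, 0.0), subgradient = b - a^T x = 6.0
  y^{k+1} = 0.0 + 0.1*6.0 = 0.6
Step 2: y^k = 0.6, reduced costs: (10.2, 8.6)
  x^k = (0.0, 0.0), subgradient = b - a^T x = 6.0
  y^{k+1} = 0.6 + 0.1*6.0 = 1.2
Step 3: y^k = 1.2, reduced costs: (8.4, 6.2)
  x^k = (0.0, 0.0), subgradient = b - a^T x = 6.0
  y^{k+1} = 1.2 + 0.1*6.0 = 1.8
Dual objective at y_3 = 1.8: reduced costs (6.6, 3.8), box minimizer x = (0.0, 0.0)
g(y_3) = b*y + (c1 - a1*y)*x1 + (c2 - a2*y)*x2 = 6*1.8 + 6.6*0.0 + 3.8*0.0 = 10.8 + 0.0 + 0.0 = 10.8


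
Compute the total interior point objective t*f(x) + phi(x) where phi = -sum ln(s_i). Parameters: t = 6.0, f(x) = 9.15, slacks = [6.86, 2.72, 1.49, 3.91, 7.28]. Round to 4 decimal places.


Step 1: Compute log-barrier.
ln values: [1.9257, 1.0006, 0.3988, 1.3635, 1.9851]
phi = -(1.9257 + 1.0006 + 0.3988 + 1.3635 + 1.9851) = -6.6738
Step 2: Compute augmented objective.
t*f(x) = 6.0*9.15 = 54.9
Total = 54.9 - 6.6738 = 48.2262


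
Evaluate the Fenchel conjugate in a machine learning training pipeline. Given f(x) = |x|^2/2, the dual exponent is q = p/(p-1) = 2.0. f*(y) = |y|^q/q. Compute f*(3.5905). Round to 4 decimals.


The conjugate exponent q satisfies 1/p + 1/q = 1.
p = 2, so q = 2/(2 - 1) = 2.0
|y|^q = 3.5905^2.0 = 12.8917
f*(3.5905) = 12.8917 / 2.0 = 6.4458


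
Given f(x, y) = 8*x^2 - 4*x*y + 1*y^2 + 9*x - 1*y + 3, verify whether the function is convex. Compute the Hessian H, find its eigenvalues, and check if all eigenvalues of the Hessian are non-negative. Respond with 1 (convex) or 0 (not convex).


The Hessian of f(x,y) = 8*x^2 - 4*x*y + 1*y^2 + 9*x - 1*y + 3 is:
H = [[16, -4], [-4, 2]]
Trace = 16 + 2 = 18
Determinant = 16*2 - (-4)^2 = 16
Discriminant = (18)^2 - 4*16 = 260.0
Eigenvalues: lambda_1 = 0.9377, lambda_2 = 17.0623
The function is convex.

1


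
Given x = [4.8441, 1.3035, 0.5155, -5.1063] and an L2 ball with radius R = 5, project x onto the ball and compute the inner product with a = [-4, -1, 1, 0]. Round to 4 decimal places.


Step 1: Compute ||x|| (intermediates to 6 decimals).
||x|| = sqrt(4.8441^2 + 1.3035^2 + 0.5155^2 + (-5.1063)^2) = 7.176661
Step 2: Project.
Since ||x|| > R, scale = R/||x|| = 5/7.176661 = 0.696703, proj(x) = scale * x
proj(x) = [3.374899, 0.908152, 0.35915, -3.557575]
Step 3: Dot product.
a^T * proj(x) = -4*3.374899 - 1*0.908152 + 1*0.35915 + 0*(-3.557575) = -14.0486


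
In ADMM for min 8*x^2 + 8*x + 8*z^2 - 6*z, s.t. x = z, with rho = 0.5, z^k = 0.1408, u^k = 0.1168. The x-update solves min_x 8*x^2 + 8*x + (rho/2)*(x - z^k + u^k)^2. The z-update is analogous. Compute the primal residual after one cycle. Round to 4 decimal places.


ADMM iteration with rho = 0.5, z^k = 0.1408, u^k = 0.1168
Step 1: x-update.
Minimize 8*x^2 + 8*x + (0.5/2)*(x - 0.1408 + 0.1168)^2
FOC: (2*8 + 0.5)*x = -8 + 0.5*(0.1408 - 0.1168)
x^{k+1} = -0.4841
Step 2: z-update.
Minimize 8*z^2 - 6*z + (0.5/2)*(-0.4841 - z + 0.1168)^2
FOC: (2*8 + 0.5)*z = 6 + 0.5*(-0.4841 + 0.1168)
z^{k+1} = 0.3525
Step 3: u-update.
u^{k+1} = 0.1168 - 0.4841 - 0.3525 = -0.7198
Step 4: Primal residual = |-0.4841 - 0.3525| = 0.8366


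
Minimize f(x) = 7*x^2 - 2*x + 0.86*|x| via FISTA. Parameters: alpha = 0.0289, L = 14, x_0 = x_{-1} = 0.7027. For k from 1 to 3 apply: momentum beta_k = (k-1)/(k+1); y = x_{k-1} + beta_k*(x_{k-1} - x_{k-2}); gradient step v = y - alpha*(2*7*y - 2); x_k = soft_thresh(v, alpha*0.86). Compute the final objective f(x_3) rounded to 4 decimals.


FISTA on f(x) = 7*x^2 - 2*x + 0.86*|x|
L = 14, alpha = 0.0289
Iteration 1: beta = 0.0, y = 0.7027 + 0.0*(0.7027 - 0.7027) = 0.7027
  grad(y) = 7.8378, v = y - alpha*grad = 0.4762
  prox(v) = soft_thresh(0.4762, 0.0249) = 0.4513
Iteration 2: beta = 0.3333, y = 0.4513 + 0.3333*(0.4513 - 0.7027) = 0.3675
  grad(y) = 3.1456, v = y - alpha*grad = 0.2766
  prox(v) = soft_thresh(0.2766, 0.0249) = 0.2518
Iteration 3: beta = 0.5, y = 0.2518 + 0.5*(0.2518 - 0.4513) = 0.152
  grad(y) = 0.1281, v = y - alpha*grad = 0.1483
  prox(v) = soft_thresh(0.1483, 0.0249) = 0.1235
f(x_3) = 7*0.1235^2 - 2*0.1235 + 0.86*|0.1235| = -0.0341


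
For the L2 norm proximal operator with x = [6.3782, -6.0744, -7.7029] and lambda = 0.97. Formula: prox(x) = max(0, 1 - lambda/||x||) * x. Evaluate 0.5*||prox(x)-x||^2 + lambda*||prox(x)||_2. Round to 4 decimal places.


Step 1: Compute ||x||.
||x|| = 11.701
Step 2: Compute scaling factor.
scale = max(0, 1 - 0.97/11.701) = 0.9171
Step 3: prox(x) = [5.8495, -5.5708, -7.0643]
||prox(x)|| = 10.731
Step 4: Proximal objective.
0.5*||prox-x||^2 = 0.4705
lambda*||prox|| = 10.4091
Total = 10.8796


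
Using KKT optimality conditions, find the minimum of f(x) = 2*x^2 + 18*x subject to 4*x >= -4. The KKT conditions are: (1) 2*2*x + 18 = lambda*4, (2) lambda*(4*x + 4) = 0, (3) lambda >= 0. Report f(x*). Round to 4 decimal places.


Step 1: Try lambda = 0 (constraint inactive).
x_unc = -18/(2*2) = -4.5
Check: 4*-4.5 = -18.0 < -4 -- violated!
Step 2: Constraint must be active: 4*x = -4
x* = -4/4 = -1.0
lambda = (2*2*(-1.0) + 18)/4 = 3.5
Step 3: Compute optimal value.
f(x*) = 2*(-1.0)^2 + 18*(-1.0) = -16.0


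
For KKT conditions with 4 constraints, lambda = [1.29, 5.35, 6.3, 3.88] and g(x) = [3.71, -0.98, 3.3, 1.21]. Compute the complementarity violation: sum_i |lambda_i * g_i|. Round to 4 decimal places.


KKT complementary slackness check:
lambda_1 * g_1 = 1.29 * 3.71 = 4.7859
lambda_2 * g_2 = 5.35 * -0.98 = -5.243
lambda_3 * g_3 = 6.3 * 3.3 = 20.79
lambda_4 * g_4 = 3.88 * 1.21 = 4.6948
Total violation = 4.7859 + 5.243 + 20.79 + 4.6948 = 35.5137


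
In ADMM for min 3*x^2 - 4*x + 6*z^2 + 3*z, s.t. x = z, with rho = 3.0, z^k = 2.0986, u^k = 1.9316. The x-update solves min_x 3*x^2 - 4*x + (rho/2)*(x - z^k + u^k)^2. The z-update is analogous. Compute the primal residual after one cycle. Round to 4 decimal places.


ADMM iteration with rho = 3.0, z^k = 2.0986, u^k = 1.9316
Step 1: x-update.
Minimize 3*x^2 - 4*x + (3.0/2)*(x - 2.0986 + 1.9316)^2
FOC: (2*3 + 3.0)*x = 4 + 3.0*(2.0986 - 1.9316)
x^{k+1} = 0.5001
Step 2: z-update.
Minimize 6*z^2 + 3*z + (3.0/2)*(0.5001 - z + 1.9316)^2
FOC: (2*6 + 3.0)*z = -3 + 3.0*(0.5001 + 1.9316)
z^{k+1} = 0.2863
Step 3: u-update.
u^{k+1} = 1.9316 + 0.5001 - 0.2863 = 2.1454
Step 4: Primal residual = |0.5001 - 0.2863| = 0.2138


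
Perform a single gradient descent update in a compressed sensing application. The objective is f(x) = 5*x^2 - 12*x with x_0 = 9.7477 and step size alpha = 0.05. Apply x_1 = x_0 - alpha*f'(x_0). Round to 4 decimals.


We compute the gradient at x_0 and apply the update.
f'(x) = 10*x - 12
f'(9.7477) = 10*9.7477 - 12 = 85.477
x_1 = 9.7477 - 0.05*85.477 = 5.4739


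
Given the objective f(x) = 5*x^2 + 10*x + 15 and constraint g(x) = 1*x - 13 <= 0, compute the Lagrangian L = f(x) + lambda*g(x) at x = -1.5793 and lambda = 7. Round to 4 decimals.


Step 1: Evaluate f(x).
f(-1.5793) = 5*(-1.5793)^2 + 10*(-1.5793) + 15 = 11.6779
Step 2: Evaluate g(x).
g(-1.5793) = 1*-1.5793 - 13 = -14.5793
Step 3: Compute Lagrangian.
L = 11.6779 + 7*-14.5793 = -90.3772


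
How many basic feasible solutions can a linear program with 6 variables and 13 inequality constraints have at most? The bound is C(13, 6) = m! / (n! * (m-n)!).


Each vertex corresponds to some choice of n active constraints out of m, so the number of vertices is at most C(m, n) = m! / (n!(m-n)!).
m = 13, n = 6
Numerator: 13 * 12 * 11 * 10 * 9 * 8
Denominator: 6! = 720
C(13, 6) = 1716


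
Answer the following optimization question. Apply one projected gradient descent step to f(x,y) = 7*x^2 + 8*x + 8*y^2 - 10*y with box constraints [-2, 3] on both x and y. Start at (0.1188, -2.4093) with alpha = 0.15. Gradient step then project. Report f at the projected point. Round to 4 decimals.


Step 1: Compute gradient at (0.1188, -2.4093).
grad_x = 2*7*0.1188 + 8 = 9.6632
grad_y = 2*8*-2.4093 - 10 = -48.5488
Step 2: Gradient step.
x_raw = 0.1188 - 0.15*9.6632 = -1.3307
y_raw = -2.4093 - 0.15*-48.5488 = 4.873
Step 3: Project onto [-2, 3].
x_proj = clip(-1.3307) = -1.3307
y_proj = clip(4.873) = 3.0
Step 4: Evaluate f.
f(-1.3307, 3.0) = 43.7495


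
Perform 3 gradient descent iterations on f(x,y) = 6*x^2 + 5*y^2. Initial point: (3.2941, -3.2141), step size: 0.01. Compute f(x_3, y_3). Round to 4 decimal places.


Gradient descent on f(x,y) = 6*x^2 + 5*y^2.
Starting point: (3.2941, -3.2141), alpha = 0.01
Step 1: grad_x = 2*6*3.2941 = 39.5292, grad_y = 2*5*-3.2141 = -32.141
  x_1 = 3.2941 - 0.01*39.5292 = 2.8988
  y_1 = -3.2141 - 0.01*-32.141 = -2.8927
Step 2: grad_x = 2*6*2.8988 = 34.7857, grad_y = 2*5*-2.8927 = -28.9269
  x_2 = 2.8988 - 0.01*34.7857 = 2.551
  y_2 = -2.8927 - 0.01*-28.9269 = -2.6034
Step 3: grad_x = 2*6*2.551 = 30.6114, grad_y = 2*5*-2.6034 = -26.0342
  x_3 = 2.551 - 0.01*30.6114 = 2.2448
  y_3 = -2.6034 - 0.01*-26.0342 = -2.3431
f(2.2448, -2.3431) = 6*2.2448^2 + 5*(-2.3431)^2 = 57.6859


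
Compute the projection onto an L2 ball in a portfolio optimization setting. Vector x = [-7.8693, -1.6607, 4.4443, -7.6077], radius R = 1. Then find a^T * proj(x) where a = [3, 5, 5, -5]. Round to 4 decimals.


Step 1: Compute ||x|| (intermediates to 6 decimals).
||x|| = sqrt((-7.8693)^2 + (-1.6607)^2 + 4.4443^2 + (-7.6077)^2) = 11.929489
Step 2: Project.
Since ||x|| > R, scale = R/||x|| = 1/11.929489 = 0.083826, proj(x) = scale * x
proj(x) = [-0.659652, -0.13921, 0.372548, -0.637723]
Step 3: Dot product.
a^T * proj(x) = 3*(-0.659652) + 5*(-0.13921) + 5*0.372548 - 5*(-0.637723) = 2.3763


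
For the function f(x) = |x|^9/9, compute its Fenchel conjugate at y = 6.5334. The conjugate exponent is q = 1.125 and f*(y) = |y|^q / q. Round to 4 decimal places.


The conjugate exponent q satisfies 1/p + 1/q = 1.
p = 9, so q = 9/(9 - 1) = 1.125
|y|^q = 6.5334^1.125 = 8.261
f*(6.5334) = 8.261 / 1.125 = 7.3431


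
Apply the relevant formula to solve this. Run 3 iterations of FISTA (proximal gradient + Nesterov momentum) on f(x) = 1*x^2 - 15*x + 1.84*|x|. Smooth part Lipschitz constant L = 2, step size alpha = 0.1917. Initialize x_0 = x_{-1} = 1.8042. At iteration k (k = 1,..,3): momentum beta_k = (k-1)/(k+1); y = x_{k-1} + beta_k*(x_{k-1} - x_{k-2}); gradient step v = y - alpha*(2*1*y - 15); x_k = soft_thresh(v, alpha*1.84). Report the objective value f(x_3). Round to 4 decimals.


FISTA on f(x) = 1*x^2 - 15*x + 1.84*|x|
L = 2, alpha = 0.1917
Iteration 1: beta = 0.0, y = 1.8042 + 0.0*(1.8042 - 1.8042) = 1.8042
  grad(y) = -11.3916, v = y - alpha*grad = 3.988
  prox(v) = soft_thresh(3.988, 0.3527) = 3.6352
Iteration 2: beta = 0.3333, y = 3.6352 + 0.3333*(3.6352 - 1.8042) = 4.2456
  grad(y) = -6.5088, v = y - alpha*grad = 5.4933
  prox(v) = soft_thresh(5.4933, 0.3527) = 5.1406
Iteration 3: beta = 0.5, y = 5.1406 + 0.5*(5.1406 - 3.6352) = 5.8933
  grad(y) = -3.2134, v = y - alpha*grad = 6.5093
  prox(v) = soft_thresh(6.5093, 0.3527) = 6.1566
f(x_3) = 1*6.1566^2 - 15*6.1566 + 1.84*|6.1566| = -43.1171


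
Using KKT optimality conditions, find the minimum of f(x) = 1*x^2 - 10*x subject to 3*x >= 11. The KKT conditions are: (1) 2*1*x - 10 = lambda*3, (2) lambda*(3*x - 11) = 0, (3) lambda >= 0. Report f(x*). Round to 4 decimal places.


Step 1: Try lambda = 0 (constraint inactive).
Stationarity: 2*1*x - 10 = 0
x* = 10/(2*1) = 5.0
Check constraint: 3*5.0 = 15.0 >= 11 -- satisfied.
Step 2: Compute optimal value.
f(x*) = 1*5.0^2 - 10*5.0 = -25.0


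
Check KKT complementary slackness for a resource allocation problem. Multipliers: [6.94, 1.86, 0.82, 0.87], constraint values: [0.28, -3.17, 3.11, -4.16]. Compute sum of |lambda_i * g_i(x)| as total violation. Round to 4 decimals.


KKT complementary slackness check:
lambda_1 * g_1 = 6.94 * 0.28 = 1.9432
lambda_2 * g_2 = 1.86 * -3.17 = -5.8962
lambda_3 * g_3 = 0.82 * 3.11 = 2.5502
lambda_4 * g_4 = 0.87 * -4.16 = -3.6192
Total violation = 1.9432 + 5.8962 + 2.5502 + 3.6192 = 14.0088


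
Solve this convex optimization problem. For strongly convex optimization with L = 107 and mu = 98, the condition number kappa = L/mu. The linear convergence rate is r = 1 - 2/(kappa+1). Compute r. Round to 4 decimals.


Step 1: Compute the condition number.
kappa = L/mu = 107/98 = 1.0918
Step 2: Compute the convergence rate.
r = 1 - 2/(kappa + 1) = 1 - 2*mu/(L + mu) = (L - mu)/(L + mu) = 9/205 = 0.0439


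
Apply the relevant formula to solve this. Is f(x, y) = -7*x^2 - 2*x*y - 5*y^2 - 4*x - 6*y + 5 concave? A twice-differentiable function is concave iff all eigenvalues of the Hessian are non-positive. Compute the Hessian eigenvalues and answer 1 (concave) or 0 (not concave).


The Hessian of f(x,y) = -7*x^2 - 2*x*y - 5*y^2 - 4*x - 6*y + 5 is:
H = [[-14, -2], [-2, -10]]
Trace = -14 - 10 = -24
Determinant = -14*-10 - (-2)^2 = 136
Discriminant = (-24)^2 - 4*136 = 32.0
Eigenvalues: lambda_1 = -14.8284, lambda_2 = -9.1716
The function is concave.

1


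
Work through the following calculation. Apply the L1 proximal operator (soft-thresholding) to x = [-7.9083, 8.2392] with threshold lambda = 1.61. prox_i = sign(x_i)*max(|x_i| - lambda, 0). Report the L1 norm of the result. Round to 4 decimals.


Soft-thresholding with lambda = 1.61:
prox(-7.9083) = sign(-7.9083)*max(|-7.9083| - 1.61, 0) = -6.2983
prox(8.2392) = sign(8.2392)*max(|8.2392| - 1.61, 0) = 6.6292
prox(x) = [-6.2983, 6.6292]
||prox(x)||_1 = 6.2983 + 6.6292 = 12.9275


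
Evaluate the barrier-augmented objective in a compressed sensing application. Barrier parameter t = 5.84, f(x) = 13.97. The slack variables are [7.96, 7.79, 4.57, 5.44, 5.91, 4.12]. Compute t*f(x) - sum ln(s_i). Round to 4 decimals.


Step 1: Compute log-barrier.
ln values: [2.0744, 2.0528, 1.5195, 1.6938, 1.7766, 1.4159]
phi = -(2.0744 + 2.0528 + 1.5195 + 1.6938 + 1.7766 + 1.4159) = -10.5331
Step 2: Compute augmented objective.
t*f(x) = 5.84*13.97 = 81.5848
Total = 81.5848 - 10.5331 = 71.0517


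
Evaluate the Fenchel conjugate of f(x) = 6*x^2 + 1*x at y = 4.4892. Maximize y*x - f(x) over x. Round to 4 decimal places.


f*(y) = sup_x {y*x - a*x^2 - b*x} = sup_x {(y-b)*x - a*x^2}
FOC: (y - b) - 2a*x = 0 => x* = (y - b)/(2a)
x* = (4.4892 - 1)/(2*6) = 0.2908
f*(4.4892) = (y-b)^2/(4a) = (4.4892 - 1)^2/(4*6)
= 12.1745/24 = 0.5073


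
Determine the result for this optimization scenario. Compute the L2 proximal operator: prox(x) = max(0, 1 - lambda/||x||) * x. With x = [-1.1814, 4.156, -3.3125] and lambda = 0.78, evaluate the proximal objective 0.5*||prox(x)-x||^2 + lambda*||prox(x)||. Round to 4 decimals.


Step 1: Compute ||x||.
||x|| = 5.4443
Step 2: Compute scaling factor.
scale = max(0, 1 - 0.78/5.4443) = 0.8567
Step 3: prox(x) = [-1.0121, 3.5606, -2.8379]
||prox(x)|| = 4.6643
Step 4: Proximal objective.
0.5*||prox-x||^2 = 0.3042
lambda*||prox|| = 3.6382
Total = 3.9424


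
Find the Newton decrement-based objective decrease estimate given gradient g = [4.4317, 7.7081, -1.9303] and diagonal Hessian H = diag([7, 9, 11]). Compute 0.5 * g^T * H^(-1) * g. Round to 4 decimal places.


Step 1: H is diagonal, so H^(-1) * g = [0.6331, 0.8565, -0.1755].
Step 2: g^T H^(-1) g = sum_i g_i^2 / H_ii
  = (4.4317)^2/7 + (7.7081)^2/9 + (-1.9303)^2/11
  = 2.8057 + 6.6016 + 0.3387 = 9.7461
Step 3: Objective decrease = 0.5 * g^T H^(-1) g = 4.873


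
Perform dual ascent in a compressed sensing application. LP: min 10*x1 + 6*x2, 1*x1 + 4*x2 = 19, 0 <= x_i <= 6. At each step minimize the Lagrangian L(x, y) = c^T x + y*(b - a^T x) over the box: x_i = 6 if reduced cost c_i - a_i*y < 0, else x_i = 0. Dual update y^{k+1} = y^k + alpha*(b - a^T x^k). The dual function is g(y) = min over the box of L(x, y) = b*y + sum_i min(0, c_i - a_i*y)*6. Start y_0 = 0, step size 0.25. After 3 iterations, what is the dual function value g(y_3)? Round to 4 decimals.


Dual ascent for LP: min 10*x1 + 6*x2, 1*x1 + 4*x2 = 19, 0 <= x_i <= 6
Step 1: y^k = 0.0, reduced costs: (10.0, 6.0)
  x^k = (0.0, 0.0), subgradient = b - a^T x = 19.0
  y^{k+1} = 0.0 + 0.25*19.0 = 4.75
Step 2: y^k = 4.75, reduced costs: (5.25, -13.0)
  x^k = (0.0, 6.0), subgradient = b - a^T x = -5.0
  y^{k+1} = 4.75 + 0.25*-5.0 = 3.5
Step 3: y^k = 3.5, reduced costs: (6.5, -8.0)
  x^k = (0.0, 6.0), subgradient = b - a^T x = -5.0
  y^{k+1} = 3.5 + 0.25*-5.0 = 2.25
Dual objective at y_3 = 2.25: reduced costs (7.75, -3.0), box minimizer x = (0.0, 6.0)
g(y_3) = b*y + (c1 - a1*y)*x1 + (c2 - a2*y)*x2 = 19*2.25 + 7.75*0.0 + (-3.0)*6.0 = 42.75 + 0.0 - 18.0 = 24.75


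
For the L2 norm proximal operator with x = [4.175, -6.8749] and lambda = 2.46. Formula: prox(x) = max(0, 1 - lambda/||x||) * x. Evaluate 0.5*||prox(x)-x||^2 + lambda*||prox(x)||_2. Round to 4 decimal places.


Step 1: Compute ||x||.
||x|| = 8.0433
Step 2: Compute scaling factor.
scale = max(0, 1 - 2.46/8.0433) = 0.6942
Step 3: prox(x) = [2.8981, -4.7723]
||prox(x)|| = 5.5833
Step 4: Proximal objective.
0.5*||prox-x||^2 = 3.0258
lambda*||prox|| = 13.7349
Total = 16.7607


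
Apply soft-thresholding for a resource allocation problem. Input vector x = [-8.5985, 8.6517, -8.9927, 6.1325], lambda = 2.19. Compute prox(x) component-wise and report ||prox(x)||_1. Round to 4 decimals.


Soft-thresholding with lambda = 2.19:
prox(-8.5985) = sign(-8.5985)*max(|-8.5985| - 2.19, 0) = -6.4085
prox(8.6517) = sign(8.6517)*max(|8.6517| - 2.19, 0) = 6.4617
prox(-8.9927) = sign(-8.9927)*max(|-8.9927| - 2.19, 0) = -6.8027
prox(6.1325) = sign(6.1325)*max(|6.1325| - 2.19, 0) = 3.9425
prox(x) = [-6.4085, 6.4617, -6.8027, 3.9425]
||prox(x)||_1 = 6.4085 + 6.4617 + 6.8027 + 3.9425 = 23.6154


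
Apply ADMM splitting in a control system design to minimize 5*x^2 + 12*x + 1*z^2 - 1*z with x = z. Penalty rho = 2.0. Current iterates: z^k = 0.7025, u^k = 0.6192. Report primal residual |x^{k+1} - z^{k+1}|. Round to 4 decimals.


ADMM iteration with rho = 2.0, z^k = 0.7025, u^k = 0.6192
Step 1: x-update.
Minimize 5*x^2 + 12*x + (2.0/2)*(x - 0.7025 + 0.6192)^2
FOC: (2*5 + 2.0)*x = -12 + 2.0*(0.7025 - 0.6192)
x^{k+1} = -0.9861
Step 2: z-update.
Minimize 1*z^2 - 1*z + (2.0/2)*(-0.9861 - z + 0.6192)^2
FOC: (2*1 + 2.0)*z = 1 + 2.0*(-0.9861 + 0.6192)
z^{k+1} = 0.0665
Step 3: u-update.
u^{k+1} = 0.6192 - 0.9861 - 0.0665 = -0.4335
Step 4: Primal residual = |-0.9861 - 0.0665| = 1.0527


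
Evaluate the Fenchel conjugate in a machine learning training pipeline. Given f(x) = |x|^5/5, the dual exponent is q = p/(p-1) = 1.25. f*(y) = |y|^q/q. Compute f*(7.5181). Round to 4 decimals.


The conjugate exponent q satisfies 1/p + 1/q = 1.
p = 5, so q = 5/(5 - 1) = 1.25
|y|^q = 7.5181^1.25 = 12.449
f*(7.5181) = 12.449 / 1.25 = 9.9592


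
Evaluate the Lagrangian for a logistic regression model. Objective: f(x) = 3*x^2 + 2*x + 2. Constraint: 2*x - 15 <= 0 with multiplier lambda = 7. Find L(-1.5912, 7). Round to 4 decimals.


Step 1: Evaluate f(x).
f(-1.5912) = 3*(-1.5912)^2 + 2*(-1.5912) + 2 = 6.4134
Step 2: Evaluate g(x).
g(-1.5912) = 2*-1.5912 - 15 = -18.1824
Step 3: Compute Lagrangian.
L = 6.4134 + 7*-18.1824 = -120.8634


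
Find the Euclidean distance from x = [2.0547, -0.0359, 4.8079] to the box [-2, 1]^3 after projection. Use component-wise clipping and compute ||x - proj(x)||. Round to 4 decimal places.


Project each component onto [-2, 1].
clip(2.0547) = 1.0, clip(-0.0359) = -0.0359, clip(4.8079) = 1.0
Projection = [1.0, -0.0359, 1.0]
Squared diffs: [1.1124, 0.0, 14.5001]
Distance = sqrt(15.6125) = 3.9513


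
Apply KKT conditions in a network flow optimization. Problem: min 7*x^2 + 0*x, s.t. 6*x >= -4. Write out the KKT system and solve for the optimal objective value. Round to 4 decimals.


Step 1: Try lambda = 0 (constraint inactive).
Stationarity: 2*7*x + 0 = 0
x* = 0/(2*7) = 0.0
Check constraint: 6*0.0 = 0.0 >= -4 -- satisfied.
Step 2: Compute optimal value.
f(x*) = 7*0.0^2 + 0*0.0 = 0.0


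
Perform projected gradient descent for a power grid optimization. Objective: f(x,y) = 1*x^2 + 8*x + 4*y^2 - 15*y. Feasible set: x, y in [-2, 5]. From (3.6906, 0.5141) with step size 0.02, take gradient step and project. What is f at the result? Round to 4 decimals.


Step 1: Compute gradient at (3.6906, 0.5141).
grad_x = 2*1*3.6906 + 8 = 15.3812
grad_y = 2*4*0.5141 - 15 = -10.8872
Step 2: Gradient step.
x_raw = 3.6906 - 0.02*15.3812 = 3.383
y_raw = 0.5141 - 0.02*-10.8872 = 0.7318
Step 3: Project onto [-2, 5].
x_proj = clip(3.383) = 3.383
y_proj = clip(0.7318) = 0.7318
Step 4: Evaluate f.
f(3.383, 0.7318) = 29.6731


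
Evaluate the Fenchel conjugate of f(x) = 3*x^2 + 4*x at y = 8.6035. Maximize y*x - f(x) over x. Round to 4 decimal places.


f*(y) = sup_x {y*x - a*x^2 - b*x} = sup_x {(y-b)*x - a*x^2}
FOC: (y - b) - 2a*x = 0 => x* = (y - b)/(2a)
x* = (8.6035 - 4)/(2*3) = 0.7673
f*(8.6035) = (y-b)^2/(4a) = (8.6035 - 4)^2/(4*3)
= 21.1922/12 = 1.766


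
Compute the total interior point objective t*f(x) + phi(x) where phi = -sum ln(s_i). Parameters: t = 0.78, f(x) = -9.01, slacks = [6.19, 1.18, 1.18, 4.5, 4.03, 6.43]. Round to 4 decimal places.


Step 1: Compute log-barrier.
ln values: [1.8229, 0.1655, 0.1655, 1.5041, 1.3938, 1.861]
phi = -(1.8229 + 0.1655 + 0.1655 + 1.5041 + 1.3938 + 1.861) = -6.9128
Step 2: Compute augmented objective.
t*f(x) = 0.78*-9.01 = -7.0278
Total = -7.0278 - 6.9128 = -13.9406


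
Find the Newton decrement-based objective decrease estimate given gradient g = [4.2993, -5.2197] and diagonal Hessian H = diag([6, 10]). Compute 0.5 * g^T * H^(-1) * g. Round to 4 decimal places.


Step 1: H is diagonal, so H^(-1) * g = [0.7166, -0.522].
Step 2: g^T H^(-1) g = sum_i g_i^2 / H_ii
  = (4.2993)^2/6 + (-5.2197)^2/10
  = 3.0807 + 2.7245 = 5.8052
Step 3: Objective decrease = 0.5 * g^T H^(-1) g = 2.9026


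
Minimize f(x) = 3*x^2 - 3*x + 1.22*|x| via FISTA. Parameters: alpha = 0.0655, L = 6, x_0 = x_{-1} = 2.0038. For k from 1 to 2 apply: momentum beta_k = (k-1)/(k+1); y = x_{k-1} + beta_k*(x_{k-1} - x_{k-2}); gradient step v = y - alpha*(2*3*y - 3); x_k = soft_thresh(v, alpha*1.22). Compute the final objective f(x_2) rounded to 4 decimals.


FISTA on f(x) = 3*x^2 - 3*x + 1.22*|x|
L = 6, alpha = 0.0655
Iteration 1: beta = 0.0, y = 2.0038 + 0.0*(2.0038 - 2.0038) = 2.0038
  grad(y) = 9.0228, v = y - alpha*grad = 1.4128
  prox(v) = soft_thresh(1.4128, 0.0799) = 1.3329
Iteration 2: beta = 0.3333, y = 1.3329 + 0.3333*(1.3329 - 2.0038) = 1.1093
  grad(y) = 3.6556, v = y - alpha*grad = 0.8698
  prox(v) = soft_thresh(0.8698, 0.0799) = 0.7899
f(x_2) = 3*0.7899^2 - 3*0.7899 + 1.22*|0.7899| = 0.4658


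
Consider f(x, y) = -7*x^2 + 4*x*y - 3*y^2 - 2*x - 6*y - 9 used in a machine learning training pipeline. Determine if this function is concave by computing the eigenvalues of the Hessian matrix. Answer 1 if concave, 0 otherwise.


The Hessian of f(x,y) = -7*x^2 + 4*x*y - 3*y^2 - 2*x - 6*y - 9 is:
H = [[-14, 4], [4, -6]]
Trace = -14 - 6 = -20
Determinant = -14*-6 - (4)^2 = 68
Discriminant = (-20)^2 - 4*68 = 128.0
Eigenvalues: lambda_1 = -15.6569, lambda_2 = -4.3431
The function is concave.

1


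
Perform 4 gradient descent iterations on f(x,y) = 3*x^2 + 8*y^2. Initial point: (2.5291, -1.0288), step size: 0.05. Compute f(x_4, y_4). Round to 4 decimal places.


Gradient descent on f(x,y) = 3*x^2 + 8*y^2.
Starting point: (2.5291, -1.0288), alpha = 0.05
Step 1: grad_x = 2*3*2.5291 = 15.1746, grad_y = 2*8*-1.0288 = -16.4608
  x_1 = 2.5291 - 0.05*15.1746 = 1.7704
  y_1 = -1.0288 - 0.05*-16.4608 = -0.2058
Step 2: grad_x = 2*3*1.7704 = 10.6222, grad_y = 2*8*-0.2058 = -3.2922
  x_2 = 1.7704 - 0.05*10.6222 = 1.2393
  y_2 = -0.2058 - 0.05*-3.2922 = -0.0412
Step 3: grad_x = 2*3*1.2393 = 7.4356, grad_y = 2*8*-0.0412 = -0.6584
  x_3 = 1.2393 - 0.05*7.4356 = 0.8675
  y_3 = -0.0412 - 0.05*-0.6584 = -0.0082
Step 4: grad_x = 2*3*0.8675 = 5.2049, grad_y = 2*8*-0.0082 = -0.1317
  x_4 = 0.8675 - 0.05*5.2049 = 0.6072
  y_4 = -0.0082 - 0.05*-0.1317 = -0.0016
f(0.6072, -0.0016) = 3*0.6072^2 + 8*(-0.0016)^2 = 1.1062


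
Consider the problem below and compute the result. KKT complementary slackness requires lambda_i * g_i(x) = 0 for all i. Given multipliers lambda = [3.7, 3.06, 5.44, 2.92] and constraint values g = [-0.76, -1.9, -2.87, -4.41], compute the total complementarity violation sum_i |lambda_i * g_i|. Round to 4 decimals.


KKT complementary slackness check:
lambda_1 * g_1 = 3.7 * -0.76 = -2.812
lambda_2 * g_2 = 3.06 * -1.9 = -5.814
lambda_3 * g_3 = 5.44 * -2.87 = -15.6128
lambda_4 * g_4 = 2.92 * -4.41 = -12.8772
Total violation = 2.812 + 5.814 + 15.6128 + 12.8772 = 37.116


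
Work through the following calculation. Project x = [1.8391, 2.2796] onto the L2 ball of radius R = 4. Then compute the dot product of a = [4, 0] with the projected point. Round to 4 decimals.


Step 1: Compute ||x|| (intermediates to 6 decimals).
||x|| = sqrt(1.8391^2 + 2.2796^2) = 2.92897
Step 2: Project.
Since ||x|| <= R, proj = x (no scaling needed).
proj(x) = [1.8391, 2.2796]
Step 3: Dot product.
a^T * proj(x) = 4*1.8391 + 0*2.2796 = 7.3564


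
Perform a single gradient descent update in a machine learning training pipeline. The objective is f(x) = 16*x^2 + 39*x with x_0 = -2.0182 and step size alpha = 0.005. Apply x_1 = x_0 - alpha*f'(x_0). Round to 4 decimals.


We compute the gradient at x_0 and apply the update.
f'(x) = 32*x + 39
f'(-2.0182) = 32*-2.0182 + 39 = -25.5824
x_1 = -2.0182 - 0.005*-25.5824 = -1.8903


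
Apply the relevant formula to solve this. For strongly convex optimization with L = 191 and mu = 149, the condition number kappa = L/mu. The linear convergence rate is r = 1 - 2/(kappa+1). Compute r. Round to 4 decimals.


Step 1: Compute the condition number.
kappa = L/mu = 191/149 = 1.2819
Step 2: Compute the convergence rate.
r = 1 - 2/(kappa + 1) = 1 - 2*mu/(L + mu) = (L - mu)/(L + mu) = 42/340 = 0.1235


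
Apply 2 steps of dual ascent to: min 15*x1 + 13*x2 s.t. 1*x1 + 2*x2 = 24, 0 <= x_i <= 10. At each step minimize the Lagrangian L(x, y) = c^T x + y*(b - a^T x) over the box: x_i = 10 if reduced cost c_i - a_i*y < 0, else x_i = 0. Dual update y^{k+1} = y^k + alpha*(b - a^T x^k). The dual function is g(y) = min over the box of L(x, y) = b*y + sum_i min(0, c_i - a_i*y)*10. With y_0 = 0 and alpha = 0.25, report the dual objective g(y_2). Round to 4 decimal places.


Dual ascent for LP: min 15*x1 + 13*x2, 1*x1 + 2*x2 = 24, 0 <= x_i <= 10
Step 1: y^k = 0.0, reduced costs: (15.0, 13.0)
  x^k = (0.0, 0.0), subgradient = b - a^T x = 24.0
  y^{k+1} = 0.0 + 0.25*24.0 = 6.0
Step 2: y^k = 6.0, reduced costs: (9.0, 1.0)
  x^k = (0.0, 0.0), subgradient = b - a^T x = 24.0
  y^{k+1} = 6.0 + 0.25*24.0 = 12.0
Dual objective at y_2 = 12.0: reduced costs (3.0, -11.0), box minimizer x = (0.0, 10.0)
g(y_2) = b*y + (c1 - a1*y)*x1 + (c2 - a2*y)*x2 = 24*12.0 + 3.0*0.0 + (-11.0)*10.0 = 288.0 + 0.0 - 110.0 = 178.0


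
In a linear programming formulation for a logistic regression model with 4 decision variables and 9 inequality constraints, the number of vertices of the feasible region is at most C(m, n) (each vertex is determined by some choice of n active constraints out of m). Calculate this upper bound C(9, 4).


Each vertex corresponds to some choice of n active constraints out of m, so the number of vertices is at most C(m, n) = m! / (n!(m-n)!).
m = 9, n = 4
Numerator: 9 * 8 * 7 * 6
Denominator: 4! = 24
C(9, 4) = 126


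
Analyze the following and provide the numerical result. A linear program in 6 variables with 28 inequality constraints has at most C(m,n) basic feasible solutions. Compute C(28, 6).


Each vertex corresponds to some choice of n active constraints out of m, so the number of vertices is at most C(m, n) = m! / (n!(m-n)!).
m = 28, n = 6
Numerator: 28 * 27 * 26 * 25 * 24 * 23
Denominator: 6! = 720
C(28, 6) = 376740


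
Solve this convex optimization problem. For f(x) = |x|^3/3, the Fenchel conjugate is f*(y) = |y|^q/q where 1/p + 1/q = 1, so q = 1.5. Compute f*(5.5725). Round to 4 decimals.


The conjugate exponent q satisfies 1/p + 1/q = 1.
p = 3, so q = 3/(3 - 1) = 1.5
|y|^q = 5.5725^1.5 = 13.1545
f*(5.5725) = 13.1545 / 1.5 = 8.7697


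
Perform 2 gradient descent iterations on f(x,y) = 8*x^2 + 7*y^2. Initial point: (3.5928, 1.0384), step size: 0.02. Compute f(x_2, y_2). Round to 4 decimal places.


Gradient descent on f(x,y) = 8*x^2 + 7*y^2.
Starting point: (3.5928, 1.0384), alpha = 0.02
Step 1: grad_x = 2*8*3.5928 = 57.4848, grad_y = 2*7*1.0384 = 14.5376
  x_1 = 3.5928 - 0.02*57.4848 = 2.4431
  y_1 = 1.0384 - 0.02*14.5376 = 0.7476
Step 2: grad_x = 2*8*2.4431 = 39.0897, grad_y = 2*7*0.7476 = 10.4671
  x_2 = 2.4431 - 0.02*39.0897 = 1.6613
  y_2 = 0.7476 - 0.02*10.4671 = 0.5383
f(1.6613, 0.5383) = 8*1.6613^2 + 7*0.5383^2 = 24.108


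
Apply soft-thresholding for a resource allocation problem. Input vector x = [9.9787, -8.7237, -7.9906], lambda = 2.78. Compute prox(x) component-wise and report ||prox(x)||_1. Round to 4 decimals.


Soft-thresholding with lambda = 2.78:
prox(9.9787) = sign(9.9787)*max(|9.9787| - 2.78, 0) = 7.1987
prox(-8.7237) = sign(-8.7237)*max(|-8.7237| - 2.78, 0) = -5.9437
prox(-7.9906) = sign(-7.9906)*max(|-7.9906| - 2.78, 0) = -5.2106
prox(x) = [7.1987, -5.9437, -5.2106]
||prox(x)||_1 = 7.1987 + 5.9437 + 5.2106 = 18.353


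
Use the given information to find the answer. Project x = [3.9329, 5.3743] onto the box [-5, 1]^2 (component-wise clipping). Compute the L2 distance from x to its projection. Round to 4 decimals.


Project each component onto [-5, 1].
clip(3.9329) = 1.0, clip(5.3743) = 1.0
Projection = [1.0, 1.0]
Squared diffs: [8.6019, 19.1345]
Distance = sqrt(27.7364) = 5.2665


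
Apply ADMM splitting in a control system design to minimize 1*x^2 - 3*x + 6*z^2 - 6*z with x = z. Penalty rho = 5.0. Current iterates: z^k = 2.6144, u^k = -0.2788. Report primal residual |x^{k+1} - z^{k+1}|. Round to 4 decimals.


ADMM iteration with rho = 5.0, z^k = 2.6144, u^k = -0.2788
Step 1: x-update.
Minimize 1*x^2 - 3*x + (5.0/2)*(x - 2.6144 - 0.2788)^2
FOC: (2*1 + 5.0)*x = 3 + 5.0*(2.6144 + 0.2788)
x^{k+1} = 2.4951
Step 2: z-update.
Minimize 6*z^2 - 6*z + (5.0/2)*(2.4951 - z - 0.2788)^2
FOC: (2*6 + 5.0)*z = 6 + 5.0*(2.4951 - 0.2788)
z^{k+1} = 1.0048
Step 3: u-update.
u^{k+1} = -0.2788 + 2.4951 - 1.0048 = 1.2115
Step 4: Primal residual = |2.4951 - 1.0048| = 1.4903


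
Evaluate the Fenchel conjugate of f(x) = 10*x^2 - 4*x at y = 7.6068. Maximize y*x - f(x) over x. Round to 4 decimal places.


f*(y) = sup_x {y*x - a*x^2 - b*x} = sup_x {(y-b)*x - a*x^2}
FOC: (y - b) - 2a*x = 0 => x* = (y - b)/(2a)
x* = (7.6068 + 4)/(2*10) = 0.5803
f*(7.6068) = (y-b)^2/(4a) = (7.6068 + 4)^2/(4*10)
= 134.7178/40 = 3.3679


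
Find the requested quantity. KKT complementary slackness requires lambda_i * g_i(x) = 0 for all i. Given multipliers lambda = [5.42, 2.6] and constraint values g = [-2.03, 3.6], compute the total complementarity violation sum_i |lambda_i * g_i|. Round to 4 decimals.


KKT complementary slackness check:
lambda_1 * g_1 = 5.42 * -2.03 = -11.0026
lambda_2 * g_2 = 2.6 * 3.6 = 9.36
Total violation = 11.0026 + 9.36 = 20.3626


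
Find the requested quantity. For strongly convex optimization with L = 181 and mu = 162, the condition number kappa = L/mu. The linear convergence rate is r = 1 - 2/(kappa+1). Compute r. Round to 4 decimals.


Step 1: Compute the condition number.
kappa = L/mu = 181/162 = 1.1173
Step 2: Compute the convergence rate.
r = 1 - 2/(kappa + 1) = 1 - 2*mu/(L + mu) = (L - mu)/(L + mu) = 19/343 = 0.0554


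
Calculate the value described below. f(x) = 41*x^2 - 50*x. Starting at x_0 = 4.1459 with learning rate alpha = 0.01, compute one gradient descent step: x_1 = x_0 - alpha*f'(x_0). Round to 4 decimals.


We compute the gradient at x_0 and apply the update.
f'(x) = 82*x - 50
f'(4.1459) = 82*4.1459 - 50 = 289.9638
x_1 = 4.1459 - 0.01*289.9638 = 1.2463


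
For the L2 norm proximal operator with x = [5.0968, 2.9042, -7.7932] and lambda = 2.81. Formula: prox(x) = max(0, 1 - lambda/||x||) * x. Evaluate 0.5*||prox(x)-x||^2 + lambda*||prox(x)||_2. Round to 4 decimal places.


Step 1: Compute ||x||.
||x|| = 9.7543
Step 2: Compute scaling factor.
scale = max(0, 1 - 2.81/9.7543) = 0.7119
Step 3: prox(x) = [3.6285, 2.0676, -5.5481]
||prox(x)|| = 6.9443
Step 4: Proximal objective.
0.5*||prox-x||^2 = 3.9481
lambda*||prox|| = 19.5135
Total = 23.4614


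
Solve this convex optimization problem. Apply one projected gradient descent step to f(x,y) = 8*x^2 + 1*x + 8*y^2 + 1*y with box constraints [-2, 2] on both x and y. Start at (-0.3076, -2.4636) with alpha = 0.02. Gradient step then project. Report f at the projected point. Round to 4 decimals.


Step 1: Compute gradient at (-0.3076, -2.4636).
grad_x = 2*8*-0.3076 + 1 = -3.9216
grad_y = 2*8*-2.4636 + 1 = -38.4176
Step 2: Gradient step.
x_raw = -0.3076 - 0.02*-3.9216 = -0.2292
y_raw = -2.4636 - 0.02*-38.4176 = -1.6952
Step 3: Project onto [-2, 2].
x_proj = clip(-0.2292) = -0.2292
y_proj = clip(-1.6952) = -1.6952
Step 4: Evaluate f.
f(-0.2292, -1.6952) = 21.4867


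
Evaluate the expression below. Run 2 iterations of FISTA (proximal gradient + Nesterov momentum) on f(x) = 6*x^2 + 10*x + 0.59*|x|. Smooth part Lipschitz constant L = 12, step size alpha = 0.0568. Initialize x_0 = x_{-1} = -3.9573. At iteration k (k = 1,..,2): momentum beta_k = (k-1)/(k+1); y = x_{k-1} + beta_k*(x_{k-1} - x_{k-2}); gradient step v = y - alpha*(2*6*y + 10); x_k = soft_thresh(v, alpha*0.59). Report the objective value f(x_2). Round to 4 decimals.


FISTA on f(x) = 6*x^2 + 10*x + 0.59*|x|
L = 12, alpha = 0.0568
Iteration 1: beta = 0.0, y = -3.9573 + 0.0*(-3.9573 + 3.9573) = -3.9573
  grad(y) = -37.4876, v = y - alpha*grad = -1.828
  prox(v) = soft_thresh(-1.828, 0.0335) = -1.7945
Iteration 2: beta = 0.3333, y = -1.7945 + 0.3333*(-1.7945 + 3.9573) = -1.0736
  grad(y) = -2.8827, v = y - alpha*grad = -0.9098
  prox(v) = soft_thresh(-0.9098, 0.0335) = -0.8763
f(x_2) = 6*(-0.8763)^2 + 10*(-0.8763) + 0.59*|-0.8763| = -3.6386


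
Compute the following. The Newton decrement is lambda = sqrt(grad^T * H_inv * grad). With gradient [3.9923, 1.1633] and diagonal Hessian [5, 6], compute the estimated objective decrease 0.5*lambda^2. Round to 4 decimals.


Step 1: H is diagonal, so H^(-1) * g = [0.7985, 0.1939].
Step 2: g^T H^(-1) g = sum_i g_i^2 / H_ii
  = (3.9923)^2/5 + (1.1633)^2/6
  = 3.1877 + 0.2255 = 3.4132
Step 3: Objective decrease = 0.5 * g^T H^(-1) g = 1.7066


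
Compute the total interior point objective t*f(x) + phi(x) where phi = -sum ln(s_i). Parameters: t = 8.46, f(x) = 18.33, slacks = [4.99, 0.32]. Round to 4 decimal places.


Step 1: Compute log-barrier.
ln values: [1.6074, -1.1394]
phi = -(1.6074 - 1.1394) = -0.468
Step 2: Compute augmented objective.
t*f(x) = 8.46*18.33 = 155.0718
Total = 155.0718 - 0.468 = 154.6038


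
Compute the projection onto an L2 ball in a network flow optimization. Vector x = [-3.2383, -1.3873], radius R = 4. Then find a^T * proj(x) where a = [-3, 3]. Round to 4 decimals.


Step 1: Compute ||x|| (intermediates to 6 decimals).
||x|| = sqrt((-3.2383)^2 + (-1.3873)^2) = 3.522952
Step 2: Project.
Since ||x|| <= R, proj = x (no scaling needed).
proj(x) = [-3.2383, -1.3873]
Step 3: Dot product.
a^T * proj(x) = -3*(-3.2383) + 3*(-1.3873) = 5.553


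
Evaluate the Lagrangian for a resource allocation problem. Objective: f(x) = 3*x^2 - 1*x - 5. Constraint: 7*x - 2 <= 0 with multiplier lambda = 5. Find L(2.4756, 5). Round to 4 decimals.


Step 1: Evaluate f(x).
f(2.4756) = 3*2.4756^2 - 1*2.4756 - 5 = 10.9102
Step 2: Evaluate g(x).
g(2.4756) = 7*2.4756 - 2 = 15.3292
Step 3: Compute Lagrangian.
L = 10.9102 + 5*15.3292 = 87.5562


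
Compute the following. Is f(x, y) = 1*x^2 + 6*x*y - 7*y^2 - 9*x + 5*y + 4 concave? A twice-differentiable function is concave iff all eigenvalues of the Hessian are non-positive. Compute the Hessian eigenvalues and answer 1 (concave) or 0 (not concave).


The Hessian of f(x,y) = 1*x^2 + 6*x*y - 7*y^2 - 9*x + 5*y + 4 is:
H = [[2, 6], [6, -14]]
Trace = 2 - 14 = -12
Determinant = 2*-14 - (6)^2 = -64
Discriminant = (-12)^2 - 4*-64 = 400.0
Eigenvalues: lambda_1 = -16.0, lambda_2 = 4.0
The function is not concave.

0


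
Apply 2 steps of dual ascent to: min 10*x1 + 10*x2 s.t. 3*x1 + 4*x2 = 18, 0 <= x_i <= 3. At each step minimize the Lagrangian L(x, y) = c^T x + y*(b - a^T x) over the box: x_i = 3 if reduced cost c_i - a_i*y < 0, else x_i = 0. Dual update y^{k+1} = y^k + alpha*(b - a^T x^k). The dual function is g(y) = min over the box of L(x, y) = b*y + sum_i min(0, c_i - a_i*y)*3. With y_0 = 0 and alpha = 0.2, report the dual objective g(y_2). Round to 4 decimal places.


Dual ascent for LP: min 10*x1 + 10*x2, 3*x1 + 4*x2 = 18, 0 <= x_i <= 3
Step 1: y^k = 0.0, reduced costs: (10.0, 10.0)
  x^k = (0.0, 0.0), subgradient = b - a^T x = 18.0
  y^{k+1} = 0.0 + 0.2*18.0 = 3.6
Step 2: y^k = 3.6, reduced costs: (-0.8, -4.4)
  x^k = (3.0, 3.0), subgradient = b - a^T x = -3.0
  y^{k+1} = 3.6 + 0.2*-3.0 = 3.0
Dual objective at y_2 = 3.0: reduced costs (1.0, -2.0), box minimizer x = (0.0, 3.0)
g(y_2) = b*y + (c1 - a1*y)*x1 + (c2 - a2*y)*x2 = 18*3.0 + 1.0*0.0 + (-2.0)*3.0 = 54.0 + 0.0 - 6.0 = 48.0


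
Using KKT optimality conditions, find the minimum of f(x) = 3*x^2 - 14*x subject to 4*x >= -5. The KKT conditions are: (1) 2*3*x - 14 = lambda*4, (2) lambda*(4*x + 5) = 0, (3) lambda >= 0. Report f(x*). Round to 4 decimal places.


Step 1: Try lambda = 0 (constraint inactive).
Stationarity: 2*3*x - 14 = 0
x* = 14/(2*3) = 7/3 = 2.3333 (rounded; the exact value 7/3 is used below)
Check constraint: 4*2.3333 = 9.3332 >= -5 -- satisfied.
Step 2: Compute optimal value.
f(x*) = 3*(7/3)^2 - 14*(7/3) = -16.3333


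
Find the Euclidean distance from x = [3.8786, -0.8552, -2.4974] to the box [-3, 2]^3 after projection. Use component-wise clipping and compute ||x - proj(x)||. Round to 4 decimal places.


Project each component onto [-3, 2].
clip(3.8786) = 2.0, clip(-0.8552) = -0.8552, clip(-2.4974) = -2.4974
Projection = [2.0, -0.8552, -2.4974]
Squared diffs: [3.5291, 0.0, 0.0]
Distance = sqrt(3.5291) = 1.8786


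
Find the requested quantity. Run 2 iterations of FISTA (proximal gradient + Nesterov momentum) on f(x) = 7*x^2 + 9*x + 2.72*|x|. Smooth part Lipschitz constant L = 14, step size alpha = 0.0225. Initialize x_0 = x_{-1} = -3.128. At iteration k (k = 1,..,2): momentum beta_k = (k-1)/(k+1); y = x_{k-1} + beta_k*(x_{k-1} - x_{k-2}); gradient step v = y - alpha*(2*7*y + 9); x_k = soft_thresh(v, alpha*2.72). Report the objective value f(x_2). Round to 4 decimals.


FISTA on f(x) = 7*x^2 + 9*x + 2.72*|x|
L = 14, alpha = 0.0225
Iteration 1: beta = 0.0, y = -3.128 + 0.0*(-3.128 + 3.128) = -3.128
  grad(y) = -34.792, v = y - alpha*grad = -2.3452
  prox(v) = soft_thresh(-2.3452, 0.0612) = -2.284
Iteration 2: beta = 0.3333, y = -2.284 + 0.3333*(-2.284 + 3.128) = -2.0026
  grad(y) = -19.037, v = y - alpha*grad = -1.5743
  prox(v) = soft_thresh(-1.5743, 0.0612) = -1.5131
f(x_2) = 7*(-1.5131)^2 + 9*(-1.5131) + 2.72*|-1.5131| = 6.5242


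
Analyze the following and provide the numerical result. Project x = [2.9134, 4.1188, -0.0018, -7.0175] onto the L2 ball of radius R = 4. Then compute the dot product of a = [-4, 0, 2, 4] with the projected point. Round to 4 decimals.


Step 1: Compute ||x|| (intermediates to 6 decimals).
||x|| = sqrt(2.9134^2 + 4.1188^2 + (-0.0018)^2 + (-7.0175)^2) = 8.642784
Step 2: Project.
Since ||x|| > R, scale = R/||x|| = 4/8.642784 = 0.462814, proj(x) = scale * x
proj(x) = [1.348362, 1.906238, -0.000833, -3.247797]
Step 3: Dot product.
a^T * proj(x) = -4*1.348362 + 0*1.906238 + 2*(-0.000833) + 4*(-3.247797) = -18.3863


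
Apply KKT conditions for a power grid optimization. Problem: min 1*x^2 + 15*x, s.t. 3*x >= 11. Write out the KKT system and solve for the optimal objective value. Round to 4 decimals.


Step 1: Try lambda = 0 (constraint inactive).
x_unc = -15/(2*1) = -7.5
Check: 3*-7.5 = -22.5 < 11 -- violated!
Step 2: Constraint must be active: 3*x = 11
x* = 11/3 = 3.6667 (rounded; the exact value 11/3 is used below)
lambda = (2*1*(11/3) + 15)/3 = 7.4444
Step 3: Compute optimal value.
f(x*) = 1*(11/3)^2 + 15*(11/3) = 68.4444
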